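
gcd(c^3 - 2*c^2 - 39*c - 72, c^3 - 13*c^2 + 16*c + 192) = c^2 - 5*c - 24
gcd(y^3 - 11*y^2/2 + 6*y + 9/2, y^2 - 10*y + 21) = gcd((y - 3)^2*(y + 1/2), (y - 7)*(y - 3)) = y - 3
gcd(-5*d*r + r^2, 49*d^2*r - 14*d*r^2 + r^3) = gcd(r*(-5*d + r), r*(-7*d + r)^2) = r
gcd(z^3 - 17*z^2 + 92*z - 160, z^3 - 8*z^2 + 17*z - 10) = z - 5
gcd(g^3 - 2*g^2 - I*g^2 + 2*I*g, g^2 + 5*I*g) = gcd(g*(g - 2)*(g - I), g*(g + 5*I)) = g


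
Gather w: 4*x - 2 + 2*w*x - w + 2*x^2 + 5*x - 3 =w*(2*x - 1) + 2*x^2 + 9*x - 5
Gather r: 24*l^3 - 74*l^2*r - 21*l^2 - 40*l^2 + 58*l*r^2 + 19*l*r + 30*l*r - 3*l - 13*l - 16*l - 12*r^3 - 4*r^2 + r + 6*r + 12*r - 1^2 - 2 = 24*l^3 - 61*l^2 - 32*l - 12*r^3 + r^2*(58*l - 4) + r*(-74*l^2 + 49*l + 19) - 3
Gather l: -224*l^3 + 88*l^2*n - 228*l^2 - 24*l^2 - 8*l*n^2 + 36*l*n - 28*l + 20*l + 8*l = -224*l^3 + l^2*(88*n - 252) + l*(-8*n^2 + 36*n)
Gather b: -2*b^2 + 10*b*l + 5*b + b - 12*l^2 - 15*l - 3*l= -2*b^2 + b*(10*l + 6) - 12*l^2 - 18*l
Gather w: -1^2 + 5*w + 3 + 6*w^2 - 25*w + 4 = 6*w^2 - 20*w + 6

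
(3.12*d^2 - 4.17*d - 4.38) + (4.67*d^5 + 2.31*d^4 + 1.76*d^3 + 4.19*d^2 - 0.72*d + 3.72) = 4.67*d^5 + 2.31*d^4 + 1.76*d^3 + 7.31*d^2 - 4.89*d - 0.66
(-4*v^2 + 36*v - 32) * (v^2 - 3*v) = -4*v^4 + 48*v^3 - 140*v^2 + 96*v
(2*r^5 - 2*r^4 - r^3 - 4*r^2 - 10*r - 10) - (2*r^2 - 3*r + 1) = 2*r^5 - 2*r^4 - r^3 - 6*r^2 - 7*r - 11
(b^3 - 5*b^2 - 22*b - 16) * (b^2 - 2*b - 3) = b^5 - 7*b^4 - 15*b^3 + 43*b^2 + 98*b + 48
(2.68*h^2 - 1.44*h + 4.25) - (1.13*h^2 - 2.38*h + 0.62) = 1.55*h^2 + 0.94*h + 3.63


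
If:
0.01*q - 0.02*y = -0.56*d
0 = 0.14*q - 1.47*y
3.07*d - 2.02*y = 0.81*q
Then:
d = 0.00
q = 0.00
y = 0.00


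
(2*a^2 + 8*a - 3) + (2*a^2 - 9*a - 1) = 4*a^2 - a - 4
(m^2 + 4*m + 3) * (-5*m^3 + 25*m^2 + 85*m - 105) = -5*m^5 + 5*m^4 + 170*m^3 + 310*m^2 - 165*m - 315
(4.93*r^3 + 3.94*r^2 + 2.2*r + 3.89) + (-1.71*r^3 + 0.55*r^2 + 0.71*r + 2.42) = 3.22*r^3 + 4.49*r^2 + 2.91*r + 6.31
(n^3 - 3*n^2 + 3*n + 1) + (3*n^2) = n^3 + 3*n + 1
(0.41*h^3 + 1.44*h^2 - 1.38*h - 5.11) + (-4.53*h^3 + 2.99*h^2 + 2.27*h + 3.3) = -4.12*h^3 + 4.43*h^2 + 0.89*h - 1.81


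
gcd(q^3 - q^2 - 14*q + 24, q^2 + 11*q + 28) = q + 4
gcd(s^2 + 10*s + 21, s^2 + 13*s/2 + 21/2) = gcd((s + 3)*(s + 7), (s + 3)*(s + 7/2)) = s + 3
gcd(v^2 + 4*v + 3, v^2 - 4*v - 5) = v + 1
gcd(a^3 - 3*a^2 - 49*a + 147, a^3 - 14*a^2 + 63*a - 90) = a - 3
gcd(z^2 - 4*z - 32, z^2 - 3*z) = 1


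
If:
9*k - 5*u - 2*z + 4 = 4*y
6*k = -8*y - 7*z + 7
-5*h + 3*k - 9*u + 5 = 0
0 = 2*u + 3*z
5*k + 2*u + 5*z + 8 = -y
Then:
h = 1151/110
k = -141/44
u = -835/132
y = -163/396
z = 835/198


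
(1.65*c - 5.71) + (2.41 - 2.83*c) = -1.18*c - 3.3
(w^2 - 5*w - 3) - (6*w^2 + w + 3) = -5*w^2 - 6*w - 6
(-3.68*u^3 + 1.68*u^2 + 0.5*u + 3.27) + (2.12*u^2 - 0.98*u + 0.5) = -3.68*u^3 + 3.8*u^2 - 0.48*u + 3.77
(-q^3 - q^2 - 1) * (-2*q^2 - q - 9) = 2*q^5 + 3*q^4 + 10*q^3 + 11*q^2 + q + 9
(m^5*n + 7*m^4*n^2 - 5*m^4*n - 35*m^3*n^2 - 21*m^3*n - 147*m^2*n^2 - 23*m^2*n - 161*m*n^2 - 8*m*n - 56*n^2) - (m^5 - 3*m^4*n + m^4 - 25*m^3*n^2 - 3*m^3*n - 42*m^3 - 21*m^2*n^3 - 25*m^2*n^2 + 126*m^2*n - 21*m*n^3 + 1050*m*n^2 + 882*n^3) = m^5*n - m^5 + 7*m^4*n^2 - 2*m^4*n - m^4 - 10*m^3*n^2 - 18*m^3*n + 42*m^3 + 21*m^2*n^3 - 122*m^2*n^2 - 149*m^2*n + 21*m*n^3 - 1211*m*n^2 - 8*m*n - 882*n^3 - 56*n^2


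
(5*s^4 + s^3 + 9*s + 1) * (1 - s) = -5*s^5 + 4*s^4 + s^3 - 9*s^2 + 8*s + 1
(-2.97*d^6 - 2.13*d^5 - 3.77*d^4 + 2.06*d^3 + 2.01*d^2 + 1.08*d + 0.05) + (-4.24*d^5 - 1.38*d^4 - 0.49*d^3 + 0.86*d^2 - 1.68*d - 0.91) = -2.97*d^6 - 6.37*d^5 - 5.15*d^4 + 1.57*d^3 + 2.87*d^2 - 0.6*d - 0.86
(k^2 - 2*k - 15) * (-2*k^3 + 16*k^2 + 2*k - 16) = -2*k^5 + 20*k^4 - 260*k^2 + 2*k + 240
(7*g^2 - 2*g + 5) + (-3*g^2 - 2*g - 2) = 4*g^2 - 4*g + 3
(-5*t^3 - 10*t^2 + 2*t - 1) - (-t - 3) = -5*t^3 - 10*t^2 + 3*t + 2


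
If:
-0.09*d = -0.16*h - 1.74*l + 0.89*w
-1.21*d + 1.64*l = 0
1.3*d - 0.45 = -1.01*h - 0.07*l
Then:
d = 0.908480032735443*w - 0.0727673404794214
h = 0.542926445086171 - 1.21578585399943*w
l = 0.670280999762126*w - 0.0536880987683536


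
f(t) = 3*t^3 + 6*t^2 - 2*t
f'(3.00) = 115.00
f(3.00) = 129.00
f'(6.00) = 394.00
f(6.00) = 852.00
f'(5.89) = 380.91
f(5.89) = 809.38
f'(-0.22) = -4.20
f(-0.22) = 0.70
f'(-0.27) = -4.58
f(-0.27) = 0.92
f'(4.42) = 226.87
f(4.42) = 367.43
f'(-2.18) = 14.61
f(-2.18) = 1.79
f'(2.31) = 73.74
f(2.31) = 64.38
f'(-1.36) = -1.67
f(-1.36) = 6.27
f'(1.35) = 30.60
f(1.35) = 15.62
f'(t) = 9*t^2 + 12*t - 2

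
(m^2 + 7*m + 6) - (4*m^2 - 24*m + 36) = -3*m^2 + 31*m - 30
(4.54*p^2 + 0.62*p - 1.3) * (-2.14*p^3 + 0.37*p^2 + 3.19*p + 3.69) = -9.7156*p^5 + 0.353*p^4 + 17.494*p^3 + 18.2494*p^2 - 1.8592*p - 4.797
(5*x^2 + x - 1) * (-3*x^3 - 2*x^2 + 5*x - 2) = -15*x^5 - 13*x^4 + 26*x^3 - 3*x^2 - 7*x + 2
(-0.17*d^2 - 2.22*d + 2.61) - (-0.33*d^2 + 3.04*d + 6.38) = 0.16*d^2 - 5.26*d - 3.77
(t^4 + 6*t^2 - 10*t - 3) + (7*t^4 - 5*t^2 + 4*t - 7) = 8*t^4 + t^2 - 6*t - 10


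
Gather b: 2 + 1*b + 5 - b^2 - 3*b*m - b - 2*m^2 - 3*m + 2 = -b^2 - 3*b*m - 2*m^2 - 3*m + 9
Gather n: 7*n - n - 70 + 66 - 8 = 6*n - 12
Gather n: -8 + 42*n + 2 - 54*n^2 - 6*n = -54*n^2 + 36*n - 6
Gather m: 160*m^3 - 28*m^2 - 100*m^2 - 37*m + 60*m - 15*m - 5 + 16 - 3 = 160*m^3 - 128*m^2 + 8*m + 8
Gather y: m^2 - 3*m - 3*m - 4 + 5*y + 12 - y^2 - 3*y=m^2 - 6*m - y^2 + 2*y + 8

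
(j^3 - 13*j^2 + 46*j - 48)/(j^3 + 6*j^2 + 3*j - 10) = (j^3 - 13*j^2 + 46*j - 48)/(j^3 + 6*j^2 + 3*j - 10)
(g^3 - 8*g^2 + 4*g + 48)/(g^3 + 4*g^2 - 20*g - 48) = (g - 6)/(g + 6)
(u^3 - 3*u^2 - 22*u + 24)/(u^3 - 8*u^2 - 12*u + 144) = (u - 1)/(u - 6)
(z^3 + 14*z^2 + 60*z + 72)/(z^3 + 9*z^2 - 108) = (z + 2)/(z - 3)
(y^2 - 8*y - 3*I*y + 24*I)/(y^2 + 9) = (y - 8)/(y + 3*I)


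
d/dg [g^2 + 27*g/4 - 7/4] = 2*g + 27/4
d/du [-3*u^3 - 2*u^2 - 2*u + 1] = -9*u^2 - 4*u - 2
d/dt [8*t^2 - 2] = 16*t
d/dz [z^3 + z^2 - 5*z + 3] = 3*z^2 + 2*z - 5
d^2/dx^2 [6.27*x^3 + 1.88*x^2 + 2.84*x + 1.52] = 37.62*x + 3.76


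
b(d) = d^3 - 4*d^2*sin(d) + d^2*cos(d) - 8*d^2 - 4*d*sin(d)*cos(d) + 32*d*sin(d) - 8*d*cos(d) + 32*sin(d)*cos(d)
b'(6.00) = 70.87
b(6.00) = -99.08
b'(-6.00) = -92.76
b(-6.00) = -502.21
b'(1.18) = 2.94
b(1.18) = 26.81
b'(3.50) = -71.98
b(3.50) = -56.56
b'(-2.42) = 127.70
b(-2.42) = 7.35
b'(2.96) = -53.97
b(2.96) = -22.29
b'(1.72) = -19.09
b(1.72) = 22.06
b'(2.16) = -30.92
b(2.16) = 10.92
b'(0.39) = 30.86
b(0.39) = 11.31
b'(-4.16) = 225.65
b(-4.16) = -430.95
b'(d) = -d^2*sin(d) - 4*d^2*cos(d) + 3*d^2 + 4*d*sin(d)^2 - 4*d*cos(d)^2 + 34*d*cos(d) - 16*d - 32*sin(d)^2 - 4*sin(d)*cos(d) + 32*sin(d) + 32*cos(d)^2 - 8*cos(d)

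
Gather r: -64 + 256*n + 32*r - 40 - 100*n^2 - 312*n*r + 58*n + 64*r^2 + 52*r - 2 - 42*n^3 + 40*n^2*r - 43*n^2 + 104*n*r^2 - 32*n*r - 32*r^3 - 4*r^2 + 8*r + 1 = -42*n^3 - 143*n^2 + 314*n - 32*r^3 + r^2*(104*n + 60) + r*(40*n^2 - 344*n + 92) - 105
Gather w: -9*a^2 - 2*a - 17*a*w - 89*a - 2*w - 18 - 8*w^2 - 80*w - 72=-9*a^2 - 91*a - 8*w^2 + w*(-17*a - 82) - 90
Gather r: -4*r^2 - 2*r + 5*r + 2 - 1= -4*r^2 + 3*r + 1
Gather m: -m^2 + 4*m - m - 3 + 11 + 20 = -m^2 + 3*m + 28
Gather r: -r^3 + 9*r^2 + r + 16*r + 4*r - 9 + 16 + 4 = -r^3 + 9*r^2 + 21*r + 11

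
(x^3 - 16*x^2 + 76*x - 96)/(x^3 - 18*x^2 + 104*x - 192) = (x - 2)/(x - 4)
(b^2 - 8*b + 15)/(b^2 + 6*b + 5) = (b^2 - 8*b + 15)/(b^2 + 6*b + 5)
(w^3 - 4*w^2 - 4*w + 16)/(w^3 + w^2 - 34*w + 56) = (w + 2)/(w + 7)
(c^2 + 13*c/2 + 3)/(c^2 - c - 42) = (c + 1/2)/(c - 7)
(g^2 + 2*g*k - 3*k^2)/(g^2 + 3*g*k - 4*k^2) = (g + 3*k)/(g + 4*k)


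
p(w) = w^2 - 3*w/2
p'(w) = 2*w - 3/2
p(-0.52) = 1.05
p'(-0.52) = -2.54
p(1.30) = -0.26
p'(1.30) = 1.10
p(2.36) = 2.03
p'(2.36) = 3.22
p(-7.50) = 67.50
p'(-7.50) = -16.50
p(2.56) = 2.71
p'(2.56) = 3.62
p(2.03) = 1.08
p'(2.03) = 2.56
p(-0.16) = 0.27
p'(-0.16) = -1.82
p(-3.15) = 14.65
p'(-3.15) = -7.80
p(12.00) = 126.00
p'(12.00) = 22.50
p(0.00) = 0.00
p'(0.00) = -1.50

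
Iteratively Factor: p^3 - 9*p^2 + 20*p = (p - 5)*(p^2 - 4*p) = (p - 5)*(p - 4)*(p)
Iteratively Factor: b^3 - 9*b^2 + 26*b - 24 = (b - 2)*(b^2 - 7*b + 12) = (b - 4)*(b - 2)*(b - 3)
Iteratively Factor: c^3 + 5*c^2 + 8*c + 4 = (c + 2)*(c^2 + 3*c + 2) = (c + 2)^2*(c + 1)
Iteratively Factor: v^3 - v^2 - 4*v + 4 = (v + 2)*(v^2 - 3*v + 2) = (v - 1)*(v + 2)*(v - 2)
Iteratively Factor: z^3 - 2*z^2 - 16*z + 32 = (z - 4)*(z^2 + 2*z - 8) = (z - 4)*(z - 2)*(z + 4)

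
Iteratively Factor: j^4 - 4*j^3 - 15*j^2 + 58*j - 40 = (j - 1)*(j^3 - 3*j^2 - 18*j + 40) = (j - 5)*(j - 1)*(j^2 + 2*j - 8) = (j - 5)*(j - 2)*(j - 1)*(j + 4)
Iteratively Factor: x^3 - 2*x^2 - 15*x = (x)*(x^2 - 2*x - 15) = x*(x + 3)*(x - 5)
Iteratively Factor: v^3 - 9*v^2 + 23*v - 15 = (v - 5)*(v^2 - 4*v + 3) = (v - 5)*(v - 3)*(v - 1)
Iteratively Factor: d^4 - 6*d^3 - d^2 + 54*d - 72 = (d + 3)*(d^3 - 9*d^2 + 26*d - 24) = (d - 3)*(d + 3)*(d^2 - 6*d + 8) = (d - 3)*(d - 2)*(d + 3)*(d - 4)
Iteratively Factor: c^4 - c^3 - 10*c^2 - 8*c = (c - 4)*(c^3 + 3*c^2 + 2*c) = (c - 4)*(c + 1)*(c^2 + 2*c) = c*(c - 4)*(c + 1)*(c + 2)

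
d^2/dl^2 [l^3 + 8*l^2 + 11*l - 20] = 6*l + 16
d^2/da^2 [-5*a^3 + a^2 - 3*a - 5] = 2 - 30*a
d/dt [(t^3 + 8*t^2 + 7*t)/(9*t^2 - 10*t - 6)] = (9*t^4 - 20*t^3 - 161*t^2 - 96*t - 42)/(81*t^4 - 180*t^3 - 8*t^2 + 120*t + 36)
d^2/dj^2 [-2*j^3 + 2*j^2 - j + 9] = 4 - 12*j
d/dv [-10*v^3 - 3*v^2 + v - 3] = -30*v^2 - 6*v + 1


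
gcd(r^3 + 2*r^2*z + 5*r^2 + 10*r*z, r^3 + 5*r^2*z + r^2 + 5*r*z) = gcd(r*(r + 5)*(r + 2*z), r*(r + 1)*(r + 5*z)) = r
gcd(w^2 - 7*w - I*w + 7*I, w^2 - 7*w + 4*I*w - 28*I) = w - 7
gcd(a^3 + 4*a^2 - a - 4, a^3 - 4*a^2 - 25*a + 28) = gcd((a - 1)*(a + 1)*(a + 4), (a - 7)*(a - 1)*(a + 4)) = a^2 + 3*a - 4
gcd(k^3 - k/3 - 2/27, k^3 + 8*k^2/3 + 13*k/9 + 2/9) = k^2 + 2*k/3 + 1/9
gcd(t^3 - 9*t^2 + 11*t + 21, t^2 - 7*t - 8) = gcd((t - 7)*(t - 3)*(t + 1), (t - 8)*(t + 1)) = t + 1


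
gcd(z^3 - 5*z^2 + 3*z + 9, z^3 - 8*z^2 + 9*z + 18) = z^2 - 2*z - 3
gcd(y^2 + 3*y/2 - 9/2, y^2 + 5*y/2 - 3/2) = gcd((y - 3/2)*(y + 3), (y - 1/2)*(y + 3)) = y + 3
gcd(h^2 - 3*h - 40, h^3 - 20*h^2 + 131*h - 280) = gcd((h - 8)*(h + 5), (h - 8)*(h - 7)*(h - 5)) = h - 8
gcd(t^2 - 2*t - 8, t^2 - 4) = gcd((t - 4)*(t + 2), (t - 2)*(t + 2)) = t + 2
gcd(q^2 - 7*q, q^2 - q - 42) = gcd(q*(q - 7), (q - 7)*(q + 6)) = q - 7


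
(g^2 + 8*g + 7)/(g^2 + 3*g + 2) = (g + 7)/(g + 2)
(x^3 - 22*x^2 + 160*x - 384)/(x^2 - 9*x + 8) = (x^2 - 14*x + 48)/(x - 1)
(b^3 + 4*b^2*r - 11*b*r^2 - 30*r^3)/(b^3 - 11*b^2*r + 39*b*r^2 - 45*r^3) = (b^2 + 7*b*r + 10*r^2)/(b^2 - 8*b*r + 15*r^2)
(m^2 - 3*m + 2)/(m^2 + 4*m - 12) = (m - 1)/(m + 6)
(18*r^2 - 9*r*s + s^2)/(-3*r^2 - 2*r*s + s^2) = (-6*r + s)/(r + s)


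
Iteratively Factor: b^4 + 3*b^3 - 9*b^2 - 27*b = (b - 3)*(b^3 + 6*b^2 + 9*b) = (b - 3)*(b + 3)*(b^2 + 3*b) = b*(b - 3)*(b + 3)*(b + 3)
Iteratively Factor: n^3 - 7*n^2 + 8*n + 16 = (n + 1)*(n^2 - 8*n + 16) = (n - 4)*(n + 1)*(n - 4)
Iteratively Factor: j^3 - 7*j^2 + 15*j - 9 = (j - 1)*(j^2 - 6*j + 9) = (j - 3)*(j - 1)*(j - 3)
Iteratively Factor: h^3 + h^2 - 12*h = (h - 3)*(h^2 + 4*h) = h*(h - 3)*(h + 4)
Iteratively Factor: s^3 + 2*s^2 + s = (s + 1)*(s^2 + s) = (s + 1)^2*(s)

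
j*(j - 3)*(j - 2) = j^3 - 5*j^2 + 6*j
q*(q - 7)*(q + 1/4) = q^3 - 27*q^2/4 - 7*q/4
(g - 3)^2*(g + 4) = g^3 - 2*g^2 - 15*g + 36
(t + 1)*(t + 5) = t^2 + 6*t + 5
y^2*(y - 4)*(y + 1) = y^4 - 3*y^3 - 4*y^2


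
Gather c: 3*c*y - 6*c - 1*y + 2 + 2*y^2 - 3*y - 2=c*(3*y - 6) + 2*y^2 - 4*y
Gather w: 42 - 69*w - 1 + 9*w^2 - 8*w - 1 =9*w^2 - 77*w + 40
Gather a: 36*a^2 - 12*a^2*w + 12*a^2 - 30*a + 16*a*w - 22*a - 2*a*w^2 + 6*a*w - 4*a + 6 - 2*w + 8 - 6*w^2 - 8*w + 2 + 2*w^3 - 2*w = a^2*(48 - 12*w) + a*(-2*w^2 + 22*w - 56) + 2*w^3 - 6*w^2 - 12*w + 16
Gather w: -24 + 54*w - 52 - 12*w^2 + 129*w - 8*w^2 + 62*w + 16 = -20*w^2 + 245*w - 60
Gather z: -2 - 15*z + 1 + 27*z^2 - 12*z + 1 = 27*z^2 - 27*z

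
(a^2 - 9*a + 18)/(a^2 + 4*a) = (a^2 - 9*a + 18)/(a*(a + 4))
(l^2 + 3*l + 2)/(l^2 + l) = (l + 2)/l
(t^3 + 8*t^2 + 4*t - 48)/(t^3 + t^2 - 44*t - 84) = (t^2 + 2*t - 8)/(t^2 - 5*t - 14)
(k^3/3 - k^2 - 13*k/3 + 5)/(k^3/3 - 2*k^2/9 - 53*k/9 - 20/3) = 3*(k - 1)/(3*k + 4)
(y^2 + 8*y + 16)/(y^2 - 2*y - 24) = (y + 4)/(y - 6)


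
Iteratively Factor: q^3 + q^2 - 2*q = (q + 2)*(q^2 - q) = q*(q + 2)*(q - 1)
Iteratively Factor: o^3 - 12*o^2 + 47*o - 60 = (o - 4)*(o^2 - 8*o + 15) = (o - 5)*(o - 4)*(o - 3)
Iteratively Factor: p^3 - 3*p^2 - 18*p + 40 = (p + 4)*(p^2 - 7*p + 10) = (p - 5)*(p + 4)*(p - 2)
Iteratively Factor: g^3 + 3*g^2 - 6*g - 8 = (g + 1)*(g^2 + 2*g - 8) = (g + 1)*(g + 4)*(g - 2)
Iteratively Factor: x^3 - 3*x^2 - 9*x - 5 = (x + 1)*(x^2 - 4*x - 5) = (x + 1)^2*(x - 5)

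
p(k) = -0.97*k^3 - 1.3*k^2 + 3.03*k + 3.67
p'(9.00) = -256.08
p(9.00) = -781.49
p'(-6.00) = -86.13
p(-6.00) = 148.21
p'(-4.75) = -50.28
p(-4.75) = 63.90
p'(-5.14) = -60.49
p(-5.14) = 85.47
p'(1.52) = -7.65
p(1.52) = 1.87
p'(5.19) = -88.85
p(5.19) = -151.23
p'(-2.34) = -6.82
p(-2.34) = 1.89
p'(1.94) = -12.97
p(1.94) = -2.43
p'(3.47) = -41.03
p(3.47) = -42.00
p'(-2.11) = -4.44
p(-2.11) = 0.60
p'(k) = -2.91*k^2 - 2.6*k + 3.03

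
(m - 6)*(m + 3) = m^2 - 3*m - 18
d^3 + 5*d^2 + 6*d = d*(d + 2)*(d + 3)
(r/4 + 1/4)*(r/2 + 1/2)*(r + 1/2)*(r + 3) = r^4/8 + 11*r^3/16 + 19*r^2/16 + 13*r/16 + 3/16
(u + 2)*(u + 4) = u^2 + 6*u + 8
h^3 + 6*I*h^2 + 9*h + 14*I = (h - 2*I)*(h + I)*(h + 7*I)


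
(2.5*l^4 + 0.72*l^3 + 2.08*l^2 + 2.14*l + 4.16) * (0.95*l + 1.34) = 2.375*l^5 + 4.034*l^4 + 2.9408*l^3 + 4.8202*l^2 + 6.8196*l + 5.5744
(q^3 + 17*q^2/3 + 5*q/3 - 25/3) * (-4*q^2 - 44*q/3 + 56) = -4*q^5 - 112*q^4/3 - 304*q^3/9 + 2936*q^2/9 + 1940*q/9 - 1400/3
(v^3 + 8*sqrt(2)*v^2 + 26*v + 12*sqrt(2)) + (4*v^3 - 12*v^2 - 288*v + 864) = 5*v^3 - 12*v^2 + 8*sqrt(2)*v^2 - 262*v + 12*sqrt(2) + 864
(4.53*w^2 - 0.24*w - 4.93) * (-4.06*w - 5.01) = -18.3918*w^3 - 21.7209*w^2 + 21.2182*w + 24.6993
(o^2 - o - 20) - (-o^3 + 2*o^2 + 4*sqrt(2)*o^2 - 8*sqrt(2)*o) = o^3 - 4*sqrt(2)*o^2 - o^2 - o + 8*sqrt(2)*o - 20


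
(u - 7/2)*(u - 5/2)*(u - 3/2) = u^3 - 15*u^2/2 + 71*u/4 - 105/8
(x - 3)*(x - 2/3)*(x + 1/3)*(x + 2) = x^4 - 4*x^3/3 - 53*x^2/9 + 20*x/9 + 4/3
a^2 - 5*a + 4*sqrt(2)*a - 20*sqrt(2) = (a - 5)*(a + 4*sqrt(2))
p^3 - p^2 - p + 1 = (p - 1)^2*(p + 1)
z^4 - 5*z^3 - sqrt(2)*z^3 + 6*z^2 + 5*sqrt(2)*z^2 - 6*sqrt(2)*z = z*(z - 3)*(z - 2)*(z - sqrt(2))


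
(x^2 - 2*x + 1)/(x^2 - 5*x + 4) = (x - 1)/(x - 4)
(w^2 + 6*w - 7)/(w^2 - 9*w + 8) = (w + 7)/(w - 8)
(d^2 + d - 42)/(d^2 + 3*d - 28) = (d - 6)/(d - 4)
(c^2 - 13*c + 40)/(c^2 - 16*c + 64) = (c - 5)/(c - 8)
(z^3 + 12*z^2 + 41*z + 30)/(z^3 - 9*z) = (z^3 + 12*z^2 + 41*z + 30)/(z*(z^2 - 9))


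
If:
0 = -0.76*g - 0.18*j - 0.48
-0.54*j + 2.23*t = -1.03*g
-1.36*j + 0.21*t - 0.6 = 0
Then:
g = -0.53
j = -0.42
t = 0.14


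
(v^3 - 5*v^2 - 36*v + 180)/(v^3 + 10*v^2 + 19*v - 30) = (v^2 - 11*v + 30)/(v^2 + 4*v - 5)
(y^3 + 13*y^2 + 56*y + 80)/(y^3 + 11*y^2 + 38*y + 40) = (y + 4)/(y + 2)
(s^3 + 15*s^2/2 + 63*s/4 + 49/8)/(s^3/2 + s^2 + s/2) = (8*s^3 + 60*s^2 + 126*s + 49)/(4*s*(s^2 + 2*s + 1))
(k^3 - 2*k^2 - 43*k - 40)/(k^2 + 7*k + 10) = (k^2 - 7*k - 8)/(k + 2)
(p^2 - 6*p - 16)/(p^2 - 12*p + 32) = (p + 2)/(p - 4)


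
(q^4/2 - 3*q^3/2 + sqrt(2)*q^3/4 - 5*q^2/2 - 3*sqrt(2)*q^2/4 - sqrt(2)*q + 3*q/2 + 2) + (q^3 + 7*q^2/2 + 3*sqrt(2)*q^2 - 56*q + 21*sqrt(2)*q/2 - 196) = q^4/2 - q^3/2 + sqrt(2)*q^3/4 + q^2 + 9*sqrt(2)*q^2/4 - 109*q/2 + 19*sqrt(2)*q/2 - 194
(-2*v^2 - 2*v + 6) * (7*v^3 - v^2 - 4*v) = -14*v^5 - 12*v^4 + 52*v^3 + 2*v^2 - 24*v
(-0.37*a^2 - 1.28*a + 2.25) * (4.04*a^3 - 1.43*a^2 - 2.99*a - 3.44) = -1.4948*a^5 - 4.6421*a^4 + 12.0267*a^3 + 1.8825*a^2 - 2.3243*a - 7.74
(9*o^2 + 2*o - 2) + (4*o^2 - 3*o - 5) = 13*o^2 - o - 7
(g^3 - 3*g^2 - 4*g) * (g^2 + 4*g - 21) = g^5 + g^4 - 37*g^3 + 47*g^2 + 84*g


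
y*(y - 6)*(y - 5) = y^3 - 11*y^2 + 30*y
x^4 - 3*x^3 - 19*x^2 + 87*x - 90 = (x - 3)^2*(x - 2)*(x + 5)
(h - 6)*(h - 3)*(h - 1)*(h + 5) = h^4 - 5*h^3 - 23*h^2 + 117*h - 90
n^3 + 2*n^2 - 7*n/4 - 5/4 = (n - 1)*(n + 1/2)*(n + 5/2)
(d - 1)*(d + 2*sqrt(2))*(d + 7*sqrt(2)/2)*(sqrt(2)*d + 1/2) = sqrt(2)*d^4 - sqrt(2)*d^3 + 23*d^3/2 - 23*d^2/2 + 67*sqrt(2)*d^2/4 - 67*sqrt(2)*d/4 + 7*d - 7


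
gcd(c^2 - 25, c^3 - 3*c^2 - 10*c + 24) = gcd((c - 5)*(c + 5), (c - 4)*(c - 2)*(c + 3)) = 1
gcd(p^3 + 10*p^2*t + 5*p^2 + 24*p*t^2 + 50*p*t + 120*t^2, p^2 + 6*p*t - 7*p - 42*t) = p + 6*t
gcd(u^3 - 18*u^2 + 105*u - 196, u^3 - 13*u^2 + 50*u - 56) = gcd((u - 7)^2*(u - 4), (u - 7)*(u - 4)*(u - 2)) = u^2 - 11*u + 28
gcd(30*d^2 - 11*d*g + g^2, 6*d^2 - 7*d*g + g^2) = 6*d - g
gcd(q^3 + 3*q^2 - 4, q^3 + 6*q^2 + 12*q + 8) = q^2 + 4*q + 4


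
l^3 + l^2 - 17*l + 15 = (l - 3)*(l - 1)*(l + 5)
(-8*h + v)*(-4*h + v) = 32*h^2 - 12*h*v + v^2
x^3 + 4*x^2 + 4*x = x*(x + 2)^2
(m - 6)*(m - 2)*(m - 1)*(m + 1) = m^4 - 8*m^3 + 11*m^2 + 8*m - 12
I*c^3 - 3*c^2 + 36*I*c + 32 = (c - 4*I)*(c + 8*I)*(I*c + 1)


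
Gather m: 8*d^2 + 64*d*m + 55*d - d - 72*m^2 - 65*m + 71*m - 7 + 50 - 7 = 8*d^2 + 54*d - 72*m^2 + m*(64*d + 6) + 36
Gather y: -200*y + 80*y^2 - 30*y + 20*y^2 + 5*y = 100*y^2 - 225*y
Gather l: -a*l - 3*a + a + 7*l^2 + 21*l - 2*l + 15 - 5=-2*a + 7*l^2 + l*(19 - a) + 10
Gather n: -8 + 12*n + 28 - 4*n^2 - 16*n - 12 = -4*n^2 - 4*n + 8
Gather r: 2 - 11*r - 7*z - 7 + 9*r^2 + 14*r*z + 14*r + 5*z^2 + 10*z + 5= 9*r^2 + r*(14*z + 3) + 5*z^2 + 3*z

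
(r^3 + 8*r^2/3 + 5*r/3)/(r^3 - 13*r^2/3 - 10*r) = (r + 1)/(r - 6)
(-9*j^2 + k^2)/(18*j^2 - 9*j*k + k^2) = (-3*j - k)/(6*j - k)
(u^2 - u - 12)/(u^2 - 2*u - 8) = (u + 3)/(u + 2)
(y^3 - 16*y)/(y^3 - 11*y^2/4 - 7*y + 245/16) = 16*y*(y^2 - 16)/(16*y^3 - 44*y^2 - 112*y + 245)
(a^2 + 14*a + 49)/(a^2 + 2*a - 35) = (a + 7)/(a - 5)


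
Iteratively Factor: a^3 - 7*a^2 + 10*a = (a - 2)*(a^2 - 5*a) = (a - 5)*(a - 2)*(a)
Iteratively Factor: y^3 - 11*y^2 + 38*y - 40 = (y - 4)*(y^2 - 7*y + 10) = (y - 5)*(y - 4)*(y - 2)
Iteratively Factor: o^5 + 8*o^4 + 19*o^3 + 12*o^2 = (o + 1)*(o^4 + 7*o^3 + 12*o^2) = (o + 1)*(o + 3)*(o^3 + 4*o^2) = o*(o + 1)*(o + 3)*(o^2 + 4*o) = o^2*(o + 1)*(o + 3)*(o + 4)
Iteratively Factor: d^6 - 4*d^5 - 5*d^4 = (d)*(d^5 - 4*d^4 - 5*d^3) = d^2*(d^4 - 4*d^3 - 5*d^2) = d^3*(d^3 - 4*d^2 - 5*d) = d^4*(d^2 - 4*d - 5) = d^4*(d - 5)*(d + 1)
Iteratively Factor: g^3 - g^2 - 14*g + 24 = (g - 2)*(g^2 + g - 12) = (g - 3)*(g - 2)*(g + 4)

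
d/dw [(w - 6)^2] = 2*w - 12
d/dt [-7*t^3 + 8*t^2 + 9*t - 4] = -21*t^2 + 16*t + 9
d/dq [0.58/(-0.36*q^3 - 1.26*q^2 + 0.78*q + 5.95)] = (0.6264*q^2 + 1.4616*q - 0.4524)/(0.36*q^3 + 1.26*q^2 - 0.78*q - 5.95)^2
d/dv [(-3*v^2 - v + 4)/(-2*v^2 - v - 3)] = (v^2 + 34*v + 7)/(4*v^4 + 4*v^3 + 13*v^2 + 6*v + 9)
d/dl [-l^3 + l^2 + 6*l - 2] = -3*l^2 + 2*l + 6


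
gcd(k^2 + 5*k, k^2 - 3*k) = k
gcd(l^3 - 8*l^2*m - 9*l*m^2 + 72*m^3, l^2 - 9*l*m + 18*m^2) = l - 3*m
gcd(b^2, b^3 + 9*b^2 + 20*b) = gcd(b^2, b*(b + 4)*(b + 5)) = b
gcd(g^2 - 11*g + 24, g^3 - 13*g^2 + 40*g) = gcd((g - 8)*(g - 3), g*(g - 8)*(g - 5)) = g - 8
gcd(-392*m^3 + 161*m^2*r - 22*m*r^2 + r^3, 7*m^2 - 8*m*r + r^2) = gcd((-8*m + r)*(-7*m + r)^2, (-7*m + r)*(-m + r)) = -7*m + r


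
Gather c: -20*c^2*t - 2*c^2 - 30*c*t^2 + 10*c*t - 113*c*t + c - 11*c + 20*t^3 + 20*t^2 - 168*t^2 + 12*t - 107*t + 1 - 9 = c^2*(-20*t - 2) + c*(-30*t^2 - 103*t - 10) + 20*t^3 - 148*t^2 - 95*t - 8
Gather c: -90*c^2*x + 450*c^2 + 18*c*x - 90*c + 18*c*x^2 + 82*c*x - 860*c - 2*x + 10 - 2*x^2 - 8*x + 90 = c^2*(450 - 90*x) + c*(18*x^2 + 100*x - 950) - 2*x^2 - 10*x + 100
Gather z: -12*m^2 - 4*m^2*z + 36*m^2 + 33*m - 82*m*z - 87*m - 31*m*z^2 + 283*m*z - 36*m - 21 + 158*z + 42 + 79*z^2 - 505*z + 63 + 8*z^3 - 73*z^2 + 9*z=24*m^2 - 90*m + 8*z^3 + z^2*(6 - 31*m) + z*(-4*m^2 + 201*m - 338) + 84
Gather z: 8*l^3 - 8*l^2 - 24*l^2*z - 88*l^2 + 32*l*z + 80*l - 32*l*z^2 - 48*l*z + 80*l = 8*l^3 - 96*l^2 - 32*l*z^2 + 160*l + z*(-24*l^2 - 16*l)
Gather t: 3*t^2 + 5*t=3*t^2 + 5*t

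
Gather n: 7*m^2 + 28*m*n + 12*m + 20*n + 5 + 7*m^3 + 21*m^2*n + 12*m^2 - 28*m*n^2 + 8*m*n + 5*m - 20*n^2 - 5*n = 7*m^3 + 19*m^2 + 17*m + n^2*(-28*m - 20) + n*(21*m^2 + 36*m + 15) + 5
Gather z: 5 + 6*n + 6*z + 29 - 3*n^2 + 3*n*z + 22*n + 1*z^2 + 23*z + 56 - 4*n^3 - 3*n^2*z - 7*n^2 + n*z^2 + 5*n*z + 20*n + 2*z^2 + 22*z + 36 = -4*n^3 - 10*n^2 + 48*n + z^2*(n + 3) + z*(-3*n^2 + 8*n + 51) + 126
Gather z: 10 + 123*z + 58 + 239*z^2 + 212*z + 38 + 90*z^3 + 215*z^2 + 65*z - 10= 90*z^3 + 454*z^2 + 400*z + 96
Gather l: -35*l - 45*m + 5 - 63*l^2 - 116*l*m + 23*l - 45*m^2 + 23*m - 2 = -63*l^2 + l*(-116*m - 12) - 45*m^2 - 22*m + 3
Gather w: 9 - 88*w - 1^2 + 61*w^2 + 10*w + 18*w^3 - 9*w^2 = 18*w^3 + 52*w^2 - 78*w + 8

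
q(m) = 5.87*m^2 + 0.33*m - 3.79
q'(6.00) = 70.77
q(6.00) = 209.51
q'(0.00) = 0.33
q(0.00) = -3.79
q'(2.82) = 33.44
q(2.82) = 43.82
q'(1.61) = 19.23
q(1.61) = 11.96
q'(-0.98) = -11.18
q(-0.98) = 1.52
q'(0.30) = 3.85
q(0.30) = -3.16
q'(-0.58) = -6.48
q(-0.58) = -2.01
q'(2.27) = 26.98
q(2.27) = 27.21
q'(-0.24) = -2.49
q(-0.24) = -3.53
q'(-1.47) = -16.93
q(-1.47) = 8.41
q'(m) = 11.74*m + 0.33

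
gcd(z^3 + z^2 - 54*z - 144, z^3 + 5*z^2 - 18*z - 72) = z^2 + 9*z + 18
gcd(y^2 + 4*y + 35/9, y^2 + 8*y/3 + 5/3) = y + 5/3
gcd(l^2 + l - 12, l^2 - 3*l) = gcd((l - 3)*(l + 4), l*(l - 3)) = l - 3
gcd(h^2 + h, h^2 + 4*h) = h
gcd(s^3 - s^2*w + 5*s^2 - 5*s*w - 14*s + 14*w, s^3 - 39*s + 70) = s^2 + 5*s - 14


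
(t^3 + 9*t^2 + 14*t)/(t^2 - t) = (t^2 + 9*t + 14)/(t - 1)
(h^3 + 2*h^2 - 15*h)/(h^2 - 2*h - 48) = h*(-h^2 - 2*h + 15)/(-h^2 + 2*h + 48)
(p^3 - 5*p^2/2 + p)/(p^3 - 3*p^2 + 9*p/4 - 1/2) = 2*p/(2*p - 1)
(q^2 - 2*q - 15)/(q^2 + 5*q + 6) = (q - 5)/(q + 2)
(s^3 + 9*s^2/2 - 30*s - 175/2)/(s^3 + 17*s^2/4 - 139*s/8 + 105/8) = 4*(2*s^2 - 5*s - 25)/(8*s^2 - 22*s + 15)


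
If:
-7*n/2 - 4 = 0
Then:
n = -8/7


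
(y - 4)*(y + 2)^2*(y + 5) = y^4 + 5*y^3 - 12*y^2 - 76*y - 80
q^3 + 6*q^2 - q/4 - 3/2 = (q - 1/2)*(q + 1/2)*(q + 6)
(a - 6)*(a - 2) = a^2 - 8*a + 12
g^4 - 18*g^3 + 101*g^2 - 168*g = g*(g - 8)*(g - 7)*(g - 3)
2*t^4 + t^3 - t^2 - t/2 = t*(t - sqrt(2)/2)*(sqrt(2)*t + 1)*(sqrt(2)*t + sqrt(2)/2)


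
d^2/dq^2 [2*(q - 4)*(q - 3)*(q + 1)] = 12*q - 24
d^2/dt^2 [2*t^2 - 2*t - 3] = 4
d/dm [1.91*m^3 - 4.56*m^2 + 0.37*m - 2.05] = 5.73*m^2 - 9.12*m + 0.37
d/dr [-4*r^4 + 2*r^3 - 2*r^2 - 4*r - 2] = -16*r^3 + 6*r^2 - 4*r - 4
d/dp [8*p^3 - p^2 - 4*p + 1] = 24*p^2 - 2*p - 4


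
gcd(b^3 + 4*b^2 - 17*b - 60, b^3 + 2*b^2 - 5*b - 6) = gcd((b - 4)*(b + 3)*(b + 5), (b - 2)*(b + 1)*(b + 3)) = b + 3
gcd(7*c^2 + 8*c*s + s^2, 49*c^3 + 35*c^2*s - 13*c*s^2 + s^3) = c + s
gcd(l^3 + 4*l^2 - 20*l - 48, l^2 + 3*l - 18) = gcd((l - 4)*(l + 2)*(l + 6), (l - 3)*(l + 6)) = l + 6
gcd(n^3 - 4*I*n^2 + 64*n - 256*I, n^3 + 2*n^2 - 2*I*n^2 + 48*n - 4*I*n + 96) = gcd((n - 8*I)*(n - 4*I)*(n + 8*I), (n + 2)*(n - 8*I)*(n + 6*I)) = n - 8*I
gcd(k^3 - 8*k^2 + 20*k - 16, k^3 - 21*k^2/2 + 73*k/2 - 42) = k - 4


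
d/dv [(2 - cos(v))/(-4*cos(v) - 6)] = -7*sin(v)/(2*(2*cos(v) + 3)^2)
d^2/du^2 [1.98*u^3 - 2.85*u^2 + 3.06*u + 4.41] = 11.88*u - 5.7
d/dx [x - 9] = 1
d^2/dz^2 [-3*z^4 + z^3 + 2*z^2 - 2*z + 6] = -36*z^2 + 6*z + 4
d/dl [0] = 0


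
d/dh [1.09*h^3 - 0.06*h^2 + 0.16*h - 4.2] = 3.27*h^2 - 0.12*h + 0.16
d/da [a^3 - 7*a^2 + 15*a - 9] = 3*a^2 - 14*a + 15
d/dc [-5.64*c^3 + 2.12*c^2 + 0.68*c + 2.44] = -16.92*c^2 + 4.24*c + 0.68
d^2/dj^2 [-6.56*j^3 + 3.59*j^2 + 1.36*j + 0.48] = 7.18 - 39.36*j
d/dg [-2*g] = -2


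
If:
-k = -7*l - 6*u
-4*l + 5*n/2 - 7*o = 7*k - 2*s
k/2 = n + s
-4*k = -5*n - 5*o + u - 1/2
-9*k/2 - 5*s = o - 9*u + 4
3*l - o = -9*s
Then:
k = 707/13098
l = -3356/6549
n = -2225/13098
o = 2047/8732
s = 1719/8732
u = 5299/8732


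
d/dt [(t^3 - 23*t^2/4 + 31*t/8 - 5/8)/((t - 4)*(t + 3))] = (8*t^4 - 16*t^3 - 273*t^2 + 1114*t - 377)/(8*(t^4 - 2*t^3 - 23*t^2 + 24*t + 144))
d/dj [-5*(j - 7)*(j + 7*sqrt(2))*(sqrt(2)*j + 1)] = -15*sqrt(2)*j^2 - 150*j + 70*sqrt(2)*j - 35*sqrt(2) + 525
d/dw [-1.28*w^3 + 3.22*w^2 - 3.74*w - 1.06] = -3.84*w^2 + 6.44*w - 3.74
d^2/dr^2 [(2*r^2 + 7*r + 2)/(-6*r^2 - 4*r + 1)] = 4*(-102*r^3 - 126*r^2 - 135*r - 37)/(216*r^6 + 432*r^5 + 180*r^4 - 80*r^3 - 30*r^2 + 12*r - 1)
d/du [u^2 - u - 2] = 2*u - 1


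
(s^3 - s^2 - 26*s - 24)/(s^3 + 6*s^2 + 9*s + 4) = (s - 6)/(s + 1)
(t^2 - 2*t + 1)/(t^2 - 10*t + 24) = (t^2 - 2*t + 1)/(t^2 - 10*t + 24)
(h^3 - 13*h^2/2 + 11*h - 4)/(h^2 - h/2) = h - 6 + 8/h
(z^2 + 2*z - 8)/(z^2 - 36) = (z^2 + 2*z - 8)/(z^2 - 36)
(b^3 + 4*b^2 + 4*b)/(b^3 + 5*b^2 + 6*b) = (b + 2)/(b + 3)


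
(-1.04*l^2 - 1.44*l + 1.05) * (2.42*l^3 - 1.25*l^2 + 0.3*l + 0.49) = -2.5168*l^5 - 2.1848*l^4 + 4.029*l^3 - 2.2541*l^2 - 0.3906*l + 0.5145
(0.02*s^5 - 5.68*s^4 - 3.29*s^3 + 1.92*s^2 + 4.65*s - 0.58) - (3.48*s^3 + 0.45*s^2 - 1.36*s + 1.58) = 0.02*s^5 - 5.68*s^4 - 6.77*s^3 + 1.47*s^2 + 6.01*s - 2.16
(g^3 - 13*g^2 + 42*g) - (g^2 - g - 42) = g^3 - 14*g^2 + 43*g + 42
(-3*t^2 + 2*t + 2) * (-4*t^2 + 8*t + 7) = 12*t^4 - 32*t^3 - 13*t^2 + 30*t + 14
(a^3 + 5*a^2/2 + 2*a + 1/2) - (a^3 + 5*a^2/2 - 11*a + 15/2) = 13*a - 7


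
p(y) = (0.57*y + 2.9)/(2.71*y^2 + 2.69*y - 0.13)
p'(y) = (-5.42*y - 2.69)*(0.57*y + 2.9)/(2.71*y^2 + 2.69*y - 0.13)^2 + 0.57/(2.71*y^2 + 2.69*y - 0.13) = (1.5447*y^2 + 1.5333*y - (0.57*y + 2.9)*(5.42*y + 2.69) - 0.0741)/(2.71*y^2 + 2.69*y - 0.13)^2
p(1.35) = 0.43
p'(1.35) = -0.45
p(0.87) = 0.80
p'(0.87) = -1.25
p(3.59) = 0.11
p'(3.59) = -0.04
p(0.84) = 0.84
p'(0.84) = -1.36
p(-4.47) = 0.01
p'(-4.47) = 0.02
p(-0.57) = -3.29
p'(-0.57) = 0.95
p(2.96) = 0.15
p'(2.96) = -0.07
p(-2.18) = 0.24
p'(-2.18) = 0.40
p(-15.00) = -0.01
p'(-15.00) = -0.00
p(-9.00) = -0.01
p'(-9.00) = 0.00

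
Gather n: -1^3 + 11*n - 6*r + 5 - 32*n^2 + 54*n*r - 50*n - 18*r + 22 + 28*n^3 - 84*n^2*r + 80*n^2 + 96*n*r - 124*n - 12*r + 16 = 28*n^3 + n^2*(48 - 84*r) + n*(150*r - 163) - 36*r + 42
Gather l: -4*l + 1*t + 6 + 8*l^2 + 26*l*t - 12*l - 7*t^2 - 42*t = 8*l^2 + l*(26*t - 16) - 7*t^2 - 41*t + 6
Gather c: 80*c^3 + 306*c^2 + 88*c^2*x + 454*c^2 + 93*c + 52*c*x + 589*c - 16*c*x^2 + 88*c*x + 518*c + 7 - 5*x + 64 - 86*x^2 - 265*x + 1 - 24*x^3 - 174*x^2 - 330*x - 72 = 80*c^3 + c^2*(88*x + 760) + c*(-16*x^2 + 140*x + 1200) - 24*x^3 - 260*x^2 - 600*x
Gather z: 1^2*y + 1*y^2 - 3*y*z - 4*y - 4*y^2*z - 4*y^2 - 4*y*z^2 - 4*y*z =-3*y^2 - 4*y*z^2 - 3*y + z*(-4*y^2 - 7*y)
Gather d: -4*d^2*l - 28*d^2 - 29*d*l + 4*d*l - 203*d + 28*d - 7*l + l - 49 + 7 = d^2*(-4*l - 28) + d*(-25*l - 175) - 6*l - 42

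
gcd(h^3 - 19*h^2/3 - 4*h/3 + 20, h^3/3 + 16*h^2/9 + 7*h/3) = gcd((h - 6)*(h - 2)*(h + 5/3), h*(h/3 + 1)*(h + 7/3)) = 1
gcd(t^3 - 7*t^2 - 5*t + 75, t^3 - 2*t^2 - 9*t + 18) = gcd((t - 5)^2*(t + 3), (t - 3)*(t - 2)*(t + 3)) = t + 3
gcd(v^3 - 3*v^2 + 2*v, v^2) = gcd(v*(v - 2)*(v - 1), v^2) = v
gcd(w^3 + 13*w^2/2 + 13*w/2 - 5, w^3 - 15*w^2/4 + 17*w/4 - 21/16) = w - 1/2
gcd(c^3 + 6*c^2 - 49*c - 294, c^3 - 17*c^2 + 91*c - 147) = c - 7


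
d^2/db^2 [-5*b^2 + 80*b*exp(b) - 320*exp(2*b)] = 80*b*exp(b) - 1280*exp(2*b) + 160*exp(b) - 10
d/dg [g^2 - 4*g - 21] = 2*g - 4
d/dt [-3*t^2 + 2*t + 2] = 2 - 6*t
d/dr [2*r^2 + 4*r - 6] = 4*r + 4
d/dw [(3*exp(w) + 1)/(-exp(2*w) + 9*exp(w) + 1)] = (3*exp(2*w) + 2*exp(w) - 6)*exp(w)/(exp(4*w) - 18*exp(3*w) + 79*exp(2*w) + 18*exp(w) + 1)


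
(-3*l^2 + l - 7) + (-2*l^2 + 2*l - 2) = -5*l^2 + 3*l - 9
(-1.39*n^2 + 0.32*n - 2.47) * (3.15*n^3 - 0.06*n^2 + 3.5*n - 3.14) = -4.3785*n^5 + 1.0914*n^4 - 12.6647*n^3 + 5.6328*n^2 - 9.6498*n + 7.7558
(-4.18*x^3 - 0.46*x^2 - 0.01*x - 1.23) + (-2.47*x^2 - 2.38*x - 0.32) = -4.18*x^3 - 2.93*x^2 - 2.39*x - 1.55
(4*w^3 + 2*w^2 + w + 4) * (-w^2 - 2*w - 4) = -4*w^5 - 10*w^4 - 21*w^3 - 14*w^2 - 12*w - 16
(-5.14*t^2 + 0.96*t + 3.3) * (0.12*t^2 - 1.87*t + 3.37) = -0.6168*t^4 + 9.727*t^3 - 18.721*t^2 - 2.9358*t + 11.121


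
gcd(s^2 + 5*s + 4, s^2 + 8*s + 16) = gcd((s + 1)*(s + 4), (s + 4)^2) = s + 4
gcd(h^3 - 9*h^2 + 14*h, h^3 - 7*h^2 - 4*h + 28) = h^2 - 9*h + 14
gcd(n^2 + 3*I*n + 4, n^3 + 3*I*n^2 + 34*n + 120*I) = n + 4*I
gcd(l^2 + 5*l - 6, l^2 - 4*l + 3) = l - 1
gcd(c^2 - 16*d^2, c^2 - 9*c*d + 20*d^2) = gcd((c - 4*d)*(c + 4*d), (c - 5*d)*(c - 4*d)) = c - 4*d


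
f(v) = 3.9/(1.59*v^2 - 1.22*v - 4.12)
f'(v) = 3.9*(1.22 - 3.18*v)/(1.59*v^2 - 1.22*v - 4.12)^2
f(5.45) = 0.11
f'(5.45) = -0.05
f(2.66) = 1.00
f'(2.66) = -1.87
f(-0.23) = -1.04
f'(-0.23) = 0.54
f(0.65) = -0.92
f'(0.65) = -0.18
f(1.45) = -1.53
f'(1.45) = -2.04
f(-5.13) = 0.09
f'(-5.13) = 0.04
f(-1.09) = -4.33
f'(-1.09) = 22.51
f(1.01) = -1.05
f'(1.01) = -0.56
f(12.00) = 0.02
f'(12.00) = -0.00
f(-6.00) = 0.06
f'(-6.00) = 0.02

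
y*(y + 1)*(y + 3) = y^3 + 4*y^2 + 3*y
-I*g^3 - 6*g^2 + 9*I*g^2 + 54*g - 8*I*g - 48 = (g - 8)*(g - 6*I)*(-I*g + I)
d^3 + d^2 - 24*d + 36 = (d - 3)*(d - 2)*(d + 6)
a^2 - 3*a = a*(a - 3)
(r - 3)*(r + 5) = r^2 + 2*r - 15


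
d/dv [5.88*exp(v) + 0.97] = 5.88*exp(v)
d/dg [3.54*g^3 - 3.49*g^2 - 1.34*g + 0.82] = 10.62*g^2 - 6.98*g - 1.34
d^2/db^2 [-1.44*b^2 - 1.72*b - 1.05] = -2.88000000000000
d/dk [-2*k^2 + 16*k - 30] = 16 - 4*k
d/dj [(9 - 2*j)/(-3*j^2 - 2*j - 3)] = 6*(-j^2 + 9*j + 4)/(9*j^4 + 12*j^3 + 22*j^2 + 12*j + 9)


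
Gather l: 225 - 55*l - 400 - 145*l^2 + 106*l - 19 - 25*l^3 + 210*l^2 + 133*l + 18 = -25*l^3 + 65*l^2 + 184*l - 176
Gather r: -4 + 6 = 2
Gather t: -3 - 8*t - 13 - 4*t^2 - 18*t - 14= -4*t^2 - 26*t - 30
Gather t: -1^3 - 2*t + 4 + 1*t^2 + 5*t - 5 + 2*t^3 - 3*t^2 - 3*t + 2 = 2*t^3 - 2*t^2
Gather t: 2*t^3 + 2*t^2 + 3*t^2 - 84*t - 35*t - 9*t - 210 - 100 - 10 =2*t^3 + 5*t^2 - 128*t - 320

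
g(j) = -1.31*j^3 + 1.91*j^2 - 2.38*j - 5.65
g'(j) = -3.93*j^2 + 3.82*j - 2.38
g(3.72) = -55.51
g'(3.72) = -42.55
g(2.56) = -21.20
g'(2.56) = -18.36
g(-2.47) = 31.62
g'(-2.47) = -35.79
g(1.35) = -8.61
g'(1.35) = -4.39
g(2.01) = -13.36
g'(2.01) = -10.58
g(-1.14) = 1.49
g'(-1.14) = -11.84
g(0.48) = -6.50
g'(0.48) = -1.45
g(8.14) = -605.02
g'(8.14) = -231.69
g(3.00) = -30.97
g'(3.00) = -26.29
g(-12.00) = 2561.63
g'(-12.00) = -614.14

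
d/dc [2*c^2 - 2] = 4*c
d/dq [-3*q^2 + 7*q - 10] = 7 - 6*q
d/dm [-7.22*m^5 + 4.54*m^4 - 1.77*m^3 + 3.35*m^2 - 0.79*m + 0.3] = -36.1*m^4 + 18.16*m^3 - 5.31*m^2 + 6.7*m - 0.79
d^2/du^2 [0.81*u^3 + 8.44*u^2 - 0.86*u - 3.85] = 4.86*u + 16.88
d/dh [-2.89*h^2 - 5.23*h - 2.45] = -5.78*h - 5.23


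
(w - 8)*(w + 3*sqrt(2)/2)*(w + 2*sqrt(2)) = w^3 - 8*w^2 + 7*sqrt(2)*w^2/2 - 28*sqrt(2)*w + 6*w - 48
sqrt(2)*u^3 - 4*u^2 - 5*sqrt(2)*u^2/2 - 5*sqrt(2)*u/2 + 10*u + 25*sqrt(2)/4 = (u - 5/2)*(u - 5*sqrt(2)/2)*(sqrt(2)*u + 1)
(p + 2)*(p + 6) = p^2 + 8*p + 12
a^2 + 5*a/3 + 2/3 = (a + 2/3)*(a + 1)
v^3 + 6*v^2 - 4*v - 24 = (v - 2)*(v + 2)*(v + 6)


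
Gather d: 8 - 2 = 6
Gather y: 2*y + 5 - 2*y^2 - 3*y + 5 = -2*y^2 - y + 10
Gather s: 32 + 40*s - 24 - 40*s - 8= 0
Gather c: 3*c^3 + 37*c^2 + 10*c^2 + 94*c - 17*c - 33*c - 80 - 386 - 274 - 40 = 3*c^3 + 47*c^2 + 44*c - 780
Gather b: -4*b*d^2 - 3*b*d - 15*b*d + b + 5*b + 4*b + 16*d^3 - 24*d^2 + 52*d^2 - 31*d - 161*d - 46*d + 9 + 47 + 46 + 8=b*(-4*d^2 - 18*d + 10) + 16*d^3 + 28*d^2 - 238*d + 110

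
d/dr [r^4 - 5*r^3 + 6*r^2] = r*(4*r^2 - 15*r + 12)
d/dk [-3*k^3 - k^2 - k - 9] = -9*k^2 - 2*k - 1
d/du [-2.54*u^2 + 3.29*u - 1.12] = 3.29 - 5.08*u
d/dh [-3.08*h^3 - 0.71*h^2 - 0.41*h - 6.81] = -9.24*h^2 - 1.42*h - 0.41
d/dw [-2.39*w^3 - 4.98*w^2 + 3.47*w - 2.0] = -7.17*w^2 - 9.96*w + 3.47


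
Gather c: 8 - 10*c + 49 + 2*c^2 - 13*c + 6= 2*c^2 - 23*c + 63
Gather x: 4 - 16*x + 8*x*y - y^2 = x*(8*y - 16) - y^2 + 4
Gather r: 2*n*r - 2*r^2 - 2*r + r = -2*r^2 + r*(2*n - 1)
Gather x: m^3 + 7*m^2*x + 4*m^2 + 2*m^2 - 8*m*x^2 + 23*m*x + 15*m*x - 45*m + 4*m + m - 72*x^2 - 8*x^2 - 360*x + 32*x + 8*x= m^3 + 6*m^2 - 40*m + x^2*(-8*m - 80) + x*(7*m^2 + 38*m - 320)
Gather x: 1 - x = 1 - x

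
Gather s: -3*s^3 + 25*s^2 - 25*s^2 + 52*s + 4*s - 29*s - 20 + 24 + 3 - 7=-3*s^3 + 27*s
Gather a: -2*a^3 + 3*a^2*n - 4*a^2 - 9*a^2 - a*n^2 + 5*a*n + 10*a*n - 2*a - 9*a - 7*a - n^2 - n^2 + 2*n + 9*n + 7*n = -2*a^3 + a^2*(3*n - 13) + a*(-n^2 + 15*n - 18) - 2*n^2 + 18*n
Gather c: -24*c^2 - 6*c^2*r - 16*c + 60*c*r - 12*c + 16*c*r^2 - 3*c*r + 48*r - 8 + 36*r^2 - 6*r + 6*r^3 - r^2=c^2*(-6*r - 24) + c*(16*r^2 + 57*r - 28) + 6*r^3 + 35*r^2 + 42*r - 8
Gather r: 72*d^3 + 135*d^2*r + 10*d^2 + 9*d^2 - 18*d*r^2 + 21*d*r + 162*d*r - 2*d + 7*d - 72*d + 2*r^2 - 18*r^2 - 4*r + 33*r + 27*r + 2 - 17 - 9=72*d^3 + 19*d^2 - 67*d + r^2*(-18*d - 16) + r*(135*d^2 + 183*d + 56) - 24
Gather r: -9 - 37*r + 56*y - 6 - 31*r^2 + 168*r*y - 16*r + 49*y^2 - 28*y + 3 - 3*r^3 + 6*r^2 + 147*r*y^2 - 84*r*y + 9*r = -3*r^3 - 25*r^2 + r*(147*y^2 + 84*y - 44) + 49*y^2 + 28*y - 12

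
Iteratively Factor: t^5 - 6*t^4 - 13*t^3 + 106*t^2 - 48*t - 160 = (t - 5)*(t^4 - t^3 - 18*t^2 + 16*t + 32) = (t - 5)*(t - 4)*(t^3 + 3*t^2 - 6*t - 8) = (t - 5)*(t - 4)*(t + 4)*(t^2 - t - 2) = (t - 5)*(t - 4)*(t + 1)*(t + 4)*(t - 2)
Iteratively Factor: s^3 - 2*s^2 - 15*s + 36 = (s - 3)*(s^2 + s - 12) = (s - 3)*(s + 4)*(s - 3)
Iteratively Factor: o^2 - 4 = (o + 2)*(o - 2)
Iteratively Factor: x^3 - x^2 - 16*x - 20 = (x - 5)*(x^2 + 4*x + 4) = (x - 5)*(x + 2)*(x + 2)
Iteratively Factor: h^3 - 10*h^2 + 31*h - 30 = (h - 5)*(h^2 - 5*h + 6) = (h - 5)*(h - 3)*(h - 2)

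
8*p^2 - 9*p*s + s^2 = (-8*p + s)*(-p + s)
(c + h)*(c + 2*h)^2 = c^3 + 5*c^2*h + 8*c*h^2 + 4*h^3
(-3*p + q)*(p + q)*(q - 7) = -3*p^2*q + 21*p^2 - 2*p*q^2 + 14*p*q + q^3 - 7*q^2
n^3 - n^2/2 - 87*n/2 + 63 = (n - 6)*(n - 3/2)*(n + 7)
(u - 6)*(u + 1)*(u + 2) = u^3 - 3*u^2 - 16*u - 12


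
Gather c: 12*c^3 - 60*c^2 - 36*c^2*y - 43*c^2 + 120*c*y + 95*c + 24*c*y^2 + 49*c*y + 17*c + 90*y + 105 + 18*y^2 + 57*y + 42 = 12*c^3 + c^2*(-36*y - 103) + c*(24*y^2 + 169*y + 112) + 18*y^2 + 147*y + 147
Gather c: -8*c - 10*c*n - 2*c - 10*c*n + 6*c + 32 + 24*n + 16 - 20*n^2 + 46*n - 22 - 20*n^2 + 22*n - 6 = c*(-20*n - 4) - 40*n^2 + 92*n + 20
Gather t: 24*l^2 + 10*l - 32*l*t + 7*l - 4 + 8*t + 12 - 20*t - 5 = 24*l^2 + 17*l + t*(-32*l - 12) + 3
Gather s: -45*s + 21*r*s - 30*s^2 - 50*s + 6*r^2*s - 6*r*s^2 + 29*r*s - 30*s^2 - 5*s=s^2*(-6*r - 60) + s*(6*r^2 + 50*r - 100)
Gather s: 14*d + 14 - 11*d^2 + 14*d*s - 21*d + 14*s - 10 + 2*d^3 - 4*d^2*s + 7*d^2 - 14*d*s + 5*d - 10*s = 2*d^3 - 4*d^2 - 2*d + s*(4 - 4*d^2) + 4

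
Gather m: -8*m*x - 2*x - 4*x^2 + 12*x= -8*m*x - 4*x^2 + 10*x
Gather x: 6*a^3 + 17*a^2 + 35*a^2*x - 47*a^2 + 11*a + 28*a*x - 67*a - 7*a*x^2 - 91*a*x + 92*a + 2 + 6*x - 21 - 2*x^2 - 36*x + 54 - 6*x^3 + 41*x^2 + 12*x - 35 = 6*a^3 - 30*a^2 + 36*a - 6*x^3 + x^2*(39 - 7*a) + x*(35*a^2 - 63*a - 18)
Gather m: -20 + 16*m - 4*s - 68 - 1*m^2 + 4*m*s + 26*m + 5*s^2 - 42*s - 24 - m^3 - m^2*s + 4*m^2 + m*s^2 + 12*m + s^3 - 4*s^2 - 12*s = -m^3 + m^2*(3 - s) + m*(s^2 + 4*s + 54) + s^3 + s^2 - 58*s - 112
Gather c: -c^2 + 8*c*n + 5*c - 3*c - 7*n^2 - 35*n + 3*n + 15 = -c^2 + c*(8*n + 2) - 7*n^2 - 32*n + 15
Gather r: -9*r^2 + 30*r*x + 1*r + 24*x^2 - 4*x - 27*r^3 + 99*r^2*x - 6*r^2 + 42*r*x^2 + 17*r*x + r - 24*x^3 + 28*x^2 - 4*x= -27*r^3 + r^2*(99*x - 15) + r*(42*x^2 + 47*x + 2) - 24*x^3 + 52*x^2 - 8*x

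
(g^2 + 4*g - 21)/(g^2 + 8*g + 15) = (g^2 + 4*g - 21)/(g^2 + 8*g + 15)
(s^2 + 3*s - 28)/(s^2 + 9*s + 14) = (s - 4)/(s + 2)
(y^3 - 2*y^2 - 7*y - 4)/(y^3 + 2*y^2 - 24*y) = (y^2 + 2*y + 1)/(y*(y + 6))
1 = 1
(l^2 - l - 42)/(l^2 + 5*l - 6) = (l - 7)/(l - 1)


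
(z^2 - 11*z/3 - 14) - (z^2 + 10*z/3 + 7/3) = -7*z - 49/3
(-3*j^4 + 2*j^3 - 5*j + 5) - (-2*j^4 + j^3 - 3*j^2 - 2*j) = -j^4 + j^3 + 3*j^2 - 3*j + 5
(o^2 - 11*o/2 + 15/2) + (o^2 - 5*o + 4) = 2*o^2 - 21*o/2 + 23/2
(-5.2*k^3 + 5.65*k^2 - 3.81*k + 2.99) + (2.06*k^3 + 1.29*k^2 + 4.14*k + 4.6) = -3.14*k^3 + 6.94*k^2 + 0.33*k + 7.59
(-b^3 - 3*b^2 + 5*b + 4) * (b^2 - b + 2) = -b^5 - 2*b^4 + 6*b^3 - 7*b^2 + 6*b + 8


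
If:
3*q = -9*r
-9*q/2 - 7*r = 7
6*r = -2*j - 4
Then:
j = -68/13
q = -42/13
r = 14/13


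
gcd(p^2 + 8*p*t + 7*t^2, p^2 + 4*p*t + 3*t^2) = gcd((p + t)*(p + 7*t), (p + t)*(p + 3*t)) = p + t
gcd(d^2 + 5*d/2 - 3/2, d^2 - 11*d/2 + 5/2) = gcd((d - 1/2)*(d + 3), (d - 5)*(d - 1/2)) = d - 1/2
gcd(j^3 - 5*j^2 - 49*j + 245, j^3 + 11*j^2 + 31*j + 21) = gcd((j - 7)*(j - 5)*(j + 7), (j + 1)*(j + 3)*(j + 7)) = j + 7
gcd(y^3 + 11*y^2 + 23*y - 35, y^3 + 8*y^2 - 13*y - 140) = y^2 + 12*y + 35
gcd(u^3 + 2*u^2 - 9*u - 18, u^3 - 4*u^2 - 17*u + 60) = u - 3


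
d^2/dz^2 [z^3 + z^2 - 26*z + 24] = 6*z + 2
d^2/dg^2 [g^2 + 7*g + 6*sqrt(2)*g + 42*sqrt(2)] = 2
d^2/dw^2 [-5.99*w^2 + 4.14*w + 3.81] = -11.9800000000000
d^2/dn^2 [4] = 0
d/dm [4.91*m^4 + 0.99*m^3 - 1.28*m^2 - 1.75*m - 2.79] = 19.64*m^3 + 2.97*m^2 - 2.56*m - 1.75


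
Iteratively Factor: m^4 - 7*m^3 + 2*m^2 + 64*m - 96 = (m - 2)*(m^3 - 5*m^2 - 8*m + 48) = (m - 4)*(m - 2)*(m^2 - m - 12) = (m - 4)^2*(m - 2)*(m + 3)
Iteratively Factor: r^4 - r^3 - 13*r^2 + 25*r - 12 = (r - 1)*(r^3 - 13*r + 12) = (r - 3)*(r - 1)*(r^2 + 3*r - 4) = (r - 3)*(r - 1)*(r + 4)*(r - 1)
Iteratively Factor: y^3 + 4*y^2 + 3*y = (y + 3)*(y^2 + y) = (y + 1)*(y + 3)*(y)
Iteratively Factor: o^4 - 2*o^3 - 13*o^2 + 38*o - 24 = (o + 4)*(o^3 - 6*o^2 + 11*o - 6) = (o - 3)*(o + 4)*(o^2 - 3*o + 2) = (o - 3)*(o - 1)*(o + 4)*(o - 2)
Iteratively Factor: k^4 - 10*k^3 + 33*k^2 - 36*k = (k)*(k^3 - 10*k^2 + 33*k - 36) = k*(k - 3)*(k^2 - 7*k + 12) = k*(k - 3)^2*(k - 4)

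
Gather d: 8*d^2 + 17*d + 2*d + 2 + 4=8*d^2 + 19*d + 6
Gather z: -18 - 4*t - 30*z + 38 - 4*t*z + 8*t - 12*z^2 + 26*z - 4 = 4*t - 12*z^2 + z*(-4*t - 4) + 16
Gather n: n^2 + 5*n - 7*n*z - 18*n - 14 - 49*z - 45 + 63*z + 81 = n^2 + n*(-7*z - 13) + 14*z + 22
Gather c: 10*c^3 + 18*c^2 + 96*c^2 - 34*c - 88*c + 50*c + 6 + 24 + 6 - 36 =10*c^3 + 114*c^2 - 72*c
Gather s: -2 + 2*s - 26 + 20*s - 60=22*s - 88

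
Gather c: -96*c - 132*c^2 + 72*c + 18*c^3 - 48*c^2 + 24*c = 18*c^3 - 180*c^2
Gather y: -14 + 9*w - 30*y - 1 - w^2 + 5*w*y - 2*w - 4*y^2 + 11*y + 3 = -w^2 + 7*w - 4*y^2 + y*(5*w - 19) - 12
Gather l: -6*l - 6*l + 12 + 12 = 24 - 12*l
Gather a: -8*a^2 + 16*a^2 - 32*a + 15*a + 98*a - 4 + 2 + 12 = 8*a^2 + 81*a + 10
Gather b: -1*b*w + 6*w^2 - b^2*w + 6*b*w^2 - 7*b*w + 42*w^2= -b^2*w + b*(6*w^2 - 8*w) + 48*w^2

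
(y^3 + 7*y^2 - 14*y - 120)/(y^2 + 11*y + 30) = y - 4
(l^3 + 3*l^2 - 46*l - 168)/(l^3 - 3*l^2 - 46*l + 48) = (l^2 - 3*l - 28)/(l^2 - 9*l + 8)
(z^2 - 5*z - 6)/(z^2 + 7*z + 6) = (z - 6)/(z + 6)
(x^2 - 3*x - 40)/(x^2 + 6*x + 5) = (x - 8)/(x + 1)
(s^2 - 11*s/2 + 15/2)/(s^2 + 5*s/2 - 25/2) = (s - 3)/(s + 5)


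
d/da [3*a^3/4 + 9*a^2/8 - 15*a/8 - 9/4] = 9*a^2/4 + 9*a/4 - 15/8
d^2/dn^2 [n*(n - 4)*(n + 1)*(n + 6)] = 12*n^2 + 18*n - 44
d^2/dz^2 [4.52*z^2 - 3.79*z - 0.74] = 9.04000000000000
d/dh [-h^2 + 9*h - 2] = 9 - 2*h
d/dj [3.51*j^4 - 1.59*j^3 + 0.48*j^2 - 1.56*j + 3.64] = 14.04*j^3 - 4.77*j^2 + 0.96*j - 1.56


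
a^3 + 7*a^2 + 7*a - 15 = (a - 1)*(a + 3)*(a + 5)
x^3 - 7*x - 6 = (x - 3)*(x + 1)*(x + 2)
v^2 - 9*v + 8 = (v - 8)*(v - 1)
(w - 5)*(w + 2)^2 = w^3 - w^2 - 16*w - 20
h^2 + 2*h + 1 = (h + 1)^2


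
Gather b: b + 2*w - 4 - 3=b + 2*w - 7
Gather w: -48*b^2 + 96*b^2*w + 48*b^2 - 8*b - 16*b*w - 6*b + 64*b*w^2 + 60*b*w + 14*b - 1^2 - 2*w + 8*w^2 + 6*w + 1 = w^2*(64*b + 8) + w*(96*b^2 + 44*b + 4)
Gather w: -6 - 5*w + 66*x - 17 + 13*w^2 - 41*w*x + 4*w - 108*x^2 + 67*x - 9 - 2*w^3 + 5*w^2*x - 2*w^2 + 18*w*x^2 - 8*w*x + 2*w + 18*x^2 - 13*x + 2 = -2*w^3 + w^2*(5*x + 11) + w*(18*x^2 - 49*x + 1) - 90*x^2 + 120*x - 30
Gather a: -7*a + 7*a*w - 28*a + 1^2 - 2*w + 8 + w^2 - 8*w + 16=a*(7*w - 35) + w^2 - 10*w + 25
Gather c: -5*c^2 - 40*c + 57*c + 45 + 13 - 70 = -5*c^2 + 17*c - 12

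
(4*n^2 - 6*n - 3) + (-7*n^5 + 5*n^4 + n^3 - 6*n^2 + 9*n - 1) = -7*n^5 + 5*n^4 + n^3 - 2*n^2 + 3*n - 4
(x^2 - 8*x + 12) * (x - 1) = x^3 - 9*x^2 + 20*x - 12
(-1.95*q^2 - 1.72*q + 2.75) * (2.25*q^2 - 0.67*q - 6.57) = -4.3875*q^4 - 2.5635*q^3 + 20.1514*q^2 + 9.4579*q - 18.0675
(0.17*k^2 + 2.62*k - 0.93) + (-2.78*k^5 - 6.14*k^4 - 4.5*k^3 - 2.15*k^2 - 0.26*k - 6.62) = -2.78*k^5 - 6.14*k^4 - 4.5*k^3 - 1.98*k^2 + 2.36*k - 7.55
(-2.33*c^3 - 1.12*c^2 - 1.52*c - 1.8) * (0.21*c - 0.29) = -0.4893*c^4 + 0.4405*c^3 + 0.00560000000000005*c^2 + 0.0628*c + 0.522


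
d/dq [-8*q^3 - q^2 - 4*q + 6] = -24*q^2 - 2*q - 4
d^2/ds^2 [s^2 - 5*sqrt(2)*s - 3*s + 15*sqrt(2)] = 2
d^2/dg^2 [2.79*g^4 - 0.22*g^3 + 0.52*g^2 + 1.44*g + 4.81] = 33.48*g^2 - 1.32*g + 1.04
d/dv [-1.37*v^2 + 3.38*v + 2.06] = 3.38 - 2.74*v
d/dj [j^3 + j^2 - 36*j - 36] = 3*j^2 + 2*j - 36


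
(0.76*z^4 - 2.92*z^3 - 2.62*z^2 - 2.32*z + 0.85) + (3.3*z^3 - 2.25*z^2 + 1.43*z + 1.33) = 0.76*z^4 + 0.38*z^3 - 4.87*z^2 - 0.89*z + 2.18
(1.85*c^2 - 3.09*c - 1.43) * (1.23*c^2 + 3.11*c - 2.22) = 2.2755*c^4 + 1.9528*c^3 - 15.4758*c^2 + 2.4125*c + 3.1746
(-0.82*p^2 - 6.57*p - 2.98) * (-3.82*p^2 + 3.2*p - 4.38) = 3.1324*p^4 + 22.4734*p^3 - 6.0488*p^2 + 19.2406*p + 13.0524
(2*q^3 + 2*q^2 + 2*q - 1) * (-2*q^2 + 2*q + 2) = -4*q^5 + 4*q^3 + 10*q^2 + 2*q - 2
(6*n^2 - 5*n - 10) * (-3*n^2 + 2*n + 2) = -18*n^4 + 27*n^3 + 32*n^2 - 30*n - 20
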